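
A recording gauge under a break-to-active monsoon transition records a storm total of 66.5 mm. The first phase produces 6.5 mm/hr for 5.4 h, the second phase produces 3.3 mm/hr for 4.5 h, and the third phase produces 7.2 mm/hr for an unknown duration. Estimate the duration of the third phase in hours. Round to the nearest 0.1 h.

Known phases: 6.5 × 5.4 + 3.3 × 4.5 = 35.1 + 14.85 = 49.95 mm.
Remaining depth = 66.5 − 49.95 = 16.55 mm.
Duration = 16.55 / 7.2 = 2.3 h.

duration ≈ 2.3 h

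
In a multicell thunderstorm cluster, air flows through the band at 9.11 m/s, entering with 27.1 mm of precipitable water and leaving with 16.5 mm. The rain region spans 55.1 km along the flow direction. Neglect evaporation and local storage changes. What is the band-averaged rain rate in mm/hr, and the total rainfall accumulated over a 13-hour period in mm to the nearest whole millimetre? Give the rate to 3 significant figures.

R ≈ 6.31 mm/hr; total ≈ 82 mm

Column moisture flux per unit crosswind length is F = V × PW.
Inflow: F_in = 9.11 × 27.1 = 246.881 mm·m/s
Outflow: F_out = 9.11 × 16.5 = 150.315 mm·m/s
Steady-state rate R = (F_in − F_out)/L = (246.881 − 150.315) / 55100 m = 1.753e-03 mm/s.
R = 1.753e-03 × 3600 = 6.31 mm/hr.
Over 13 h: total = 6.31 × 13 = 82.03 ≈ 82 mm.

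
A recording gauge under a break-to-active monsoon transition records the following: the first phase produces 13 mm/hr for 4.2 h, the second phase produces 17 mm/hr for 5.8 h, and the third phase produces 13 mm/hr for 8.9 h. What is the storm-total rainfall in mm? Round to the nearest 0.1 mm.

total ≈ 268.9 mm

Total = Σ Rᵢ Δtᵢ = 13 × 4.2 + 17 × 5.8 + 13 × 8.9
      = 54.6 + 98.6 + 115.7 = 268.9 mm.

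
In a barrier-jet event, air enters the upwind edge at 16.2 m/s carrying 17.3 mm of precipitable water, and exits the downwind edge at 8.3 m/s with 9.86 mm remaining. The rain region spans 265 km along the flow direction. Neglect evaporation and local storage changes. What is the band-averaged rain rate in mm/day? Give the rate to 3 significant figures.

Column moisture flux per unit crosswind length is F = V × PW.
Inflow: F_in = 16.2 × 17.3 = 280.26 mm·m/s
Outflow: F_out = 8.3 × 9.86 = 81.838 mm·m/s
Steady-state rate R = (F_in − F_out)/L = (280.26 − 81.838) / 265000 m = 7.488e-04 mm/s.
R = 7.488e-04 × 3600 × 24 = 64.7 mm/day.

R ≈ 64.7 mm/day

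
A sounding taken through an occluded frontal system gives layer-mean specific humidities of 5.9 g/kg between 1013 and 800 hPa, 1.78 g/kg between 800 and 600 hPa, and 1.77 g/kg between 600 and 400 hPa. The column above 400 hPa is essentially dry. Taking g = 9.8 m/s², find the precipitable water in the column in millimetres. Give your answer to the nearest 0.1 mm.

PW ≈ 20.1 mm

Precipitable water is the column-integrated vapour mass per unit area: PW = (1/g) Σ q̄ Δp, with q in kg/kg and Δp in Pa (1 kg/m² of water = 1 mm).
Layer 1013–800 hPa: Δp = 213 hPa = 21300 Pa, q̄ = 0.0059 kg/kg → 0.0059 × 21300 / 9.8 = 12.82 mm
Layer 800–600 hPa: Δp = 200 hPa = 20000 Pa, q̄ = 0.00178 kg/kg → 0.00178 × 20000 / 9.8 = 3.63 mm
Layer 600–400 hPa: Δp = 200 hPa = 20000 Pa, q̄ = 0.00177 kg/kg → 0.00177 × 20000 / 9.8 = 3.61 mm
PW = 12.82 + 3.63 + 3.61 = 20.06 ≈ 20.1 mm.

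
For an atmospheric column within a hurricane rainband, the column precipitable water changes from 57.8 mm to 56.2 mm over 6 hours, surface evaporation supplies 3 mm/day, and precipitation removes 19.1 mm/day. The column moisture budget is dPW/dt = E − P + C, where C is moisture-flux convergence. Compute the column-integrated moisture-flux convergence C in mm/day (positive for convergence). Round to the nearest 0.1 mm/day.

C ≈ 9.7 mm/day

dPW/dt = (56.2 − 57.8) mm / (6/24 day) = -6.400 mm/day.
C = dPW/dt − E + P = (-6.400) − 3 + 19.1 = 9.7 mm/day.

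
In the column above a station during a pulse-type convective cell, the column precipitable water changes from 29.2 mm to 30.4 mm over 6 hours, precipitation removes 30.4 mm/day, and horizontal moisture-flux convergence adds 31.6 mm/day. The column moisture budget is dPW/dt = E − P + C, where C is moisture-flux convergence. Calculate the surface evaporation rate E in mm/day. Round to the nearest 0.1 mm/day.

E ≈ 3.6 mm/day

dPW/dt = (30.4 − 29.2) mm / (6/24 day) = +4.800 mm/day.
E = dPW/dt + P − C = (+4.800) + 30.4 − (31.6) = 3.6 mm/day.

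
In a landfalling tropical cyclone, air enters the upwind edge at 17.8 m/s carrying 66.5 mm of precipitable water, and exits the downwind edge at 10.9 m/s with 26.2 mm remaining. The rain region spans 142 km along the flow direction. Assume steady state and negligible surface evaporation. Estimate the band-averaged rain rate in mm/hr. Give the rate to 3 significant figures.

Column moisture flux per unit crosswind length is F = V × PW.
Inflow: F_in = 17.8 × 66.5 = 1183.7 mm·m/s
Outflow: F_out = 10.9 × 26.2 = 285.58 mm·m/s
Steady-state rate R = (F_in − F_out)/L = (1183.7 − 285.58) / 142000 m = 6.325e-03 mm/s.
R = 6.325e-03 × 3600 = 22.8 mm/hr.

R ≈ 22.8 mm/hr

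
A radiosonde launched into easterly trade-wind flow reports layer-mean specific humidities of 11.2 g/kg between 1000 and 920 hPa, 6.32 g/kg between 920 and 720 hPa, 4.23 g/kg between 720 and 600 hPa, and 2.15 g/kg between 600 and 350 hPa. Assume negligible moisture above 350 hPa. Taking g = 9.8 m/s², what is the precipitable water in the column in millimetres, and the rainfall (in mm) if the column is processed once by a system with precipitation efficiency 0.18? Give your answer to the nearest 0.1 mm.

PW ≈ 32.7 mm; rainfall ≈ 5.9 mm

Precipitable water is the column-integrated vapour mass per unit area: PW = (1/g) Σ q̄ Δp, with q in kg/kg and Δp in Pa (1 kg/m² of water = 1 mm).
Layer 1000–920 hPa: Δp = 80 hPa = 8000 Pa, q̄ = 0.0112 kg/kg → 0.0112 × 8000 / 9.8 = 9.14 mm
Layer 920–720 hPa: Δp = 200 hPa = 20000 Pa, q̄ = 0.00632 kg/kg → 0.00632 × 20000 / 9.8 = 12.90 mm
Layer 720–600 hPa: Δp = 120 hPa = 12000 Pa, q̄ = 0.00423 kg/kg → 0.00423 × 12000 / 9.8 = 5.18 mm
Layer 600–350 hPa: Δp = 250 hPa = 25000 Pa, q̄ = 0.00215 kg/kg → 0.00215 × 25000 / 9.8 = 5.48 mm
PW = 9.14 + 12.90 + 5.18 + 5.48 = 32.70 ≈ 32.7 mm.
Rainfall = ε × PW = 0.18 × 32.7 = 5.9 mm.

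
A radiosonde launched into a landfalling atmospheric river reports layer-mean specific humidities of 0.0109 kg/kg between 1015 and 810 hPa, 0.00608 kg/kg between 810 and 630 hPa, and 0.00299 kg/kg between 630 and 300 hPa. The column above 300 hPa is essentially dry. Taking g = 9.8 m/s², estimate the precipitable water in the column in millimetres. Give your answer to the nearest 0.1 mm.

Precipitable water is the column-integrated vapour mass per unit area: PW = (1/g) Σ q̄ Δp, with q in kg/kg and Δp in Pa (1 kg/m² of water = 1 mm).
Layer 1015–810 hPa: Δp = 205 hPa = 20500 Pa, q̄ = 0.0109 kg/kg → 0.0109 × 20500 / 9.8 = 22.80 mm
Layer 810–630 hPa: Δp = 180 hPa = 18000 Pa, q̄ = 0.00608 kg/kg → 0.00608 × 18000 / 9.8 = 11.17 mm
Layer 630–300 hPa: Δp = 330 hPa = 33000 Pa, q̄ = 0.00299 kg/kg → 0.00299 × 33000 / 9.8 = 10.07 mm
PW = 22.80 + 11.17 + 10.07 = 44.04 ≈ 44.0 mm.

PW ≈ 44.0 mm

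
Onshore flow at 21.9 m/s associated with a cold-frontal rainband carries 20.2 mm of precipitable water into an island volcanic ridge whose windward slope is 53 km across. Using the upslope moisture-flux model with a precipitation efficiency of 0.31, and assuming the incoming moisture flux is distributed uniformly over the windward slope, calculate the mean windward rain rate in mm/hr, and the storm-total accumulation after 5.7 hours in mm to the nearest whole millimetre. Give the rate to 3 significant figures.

Incoming column moisture flux per unit ridge length: F = V × PW = 21.9 × 20.2 = 442.38 mm·m/s.
Spread over the 53 km slope with efficiency ε = 0.31: R = ε·F/W = 0.31 × 442.38 / 53000 m = 2.588e-03 mm/s.
R = 2.588e-03 × 3600 = 9.32 mm/hr.
Over 5.7 h: total = 9.32 × 5.7 = 53.124 ≈ 53 mm.

R ≈ 9.32 mm/hr; total ≈ 53 mm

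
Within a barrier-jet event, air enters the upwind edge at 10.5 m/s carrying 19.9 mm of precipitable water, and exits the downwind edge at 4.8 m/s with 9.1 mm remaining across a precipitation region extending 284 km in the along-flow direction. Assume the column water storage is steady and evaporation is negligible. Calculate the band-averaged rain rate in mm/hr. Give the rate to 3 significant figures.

Column moisture flux per unit crosswind length is F = V × PW.
Inflow: F_in = 10.5 × 19.9 = 208.95 mm·m/s
Outflow: F_out = 4.8 × 9.1 = 43.68 mm·m/s
Steady-state rate R = (F_in − F_out)/L = (208.95 − 43.68) / 284000 m = 5.819e-04 mm/s.
R = 5.819e-04 × 3600 = 2.09 mm/hr.

R ≈ 2.09 mm/hr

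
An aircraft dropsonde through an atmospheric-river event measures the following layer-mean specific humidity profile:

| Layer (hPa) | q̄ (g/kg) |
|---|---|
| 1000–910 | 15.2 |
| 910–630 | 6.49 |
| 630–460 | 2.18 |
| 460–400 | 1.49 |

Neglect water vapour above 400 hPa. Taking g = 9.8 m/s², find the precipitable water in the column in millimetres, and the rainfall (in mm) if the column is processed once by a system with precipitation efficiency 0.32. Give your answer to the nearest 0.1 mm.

Precipitable water is the column-integrated vapour mass per unit area: PW = (1/g) Σ q̄ Δp, with q in kg/kg and Δp in Pa (1 kg/m² of water = 1 mm).
Layer 1000–910 hPa: Δp = 90 hPa = 9000 Pa, q̄ = 0.0152 kg/kg → 0.0152 × 9000 / 9.8 = 13.96 mm
Layer 910–630 hPa: Δp = 280 hPa = 28000 Pa, q̄ = 0.00649 kg/kg → 0.00649 × 28000 / 9.8 = 18.54 mm
Layer 630–460 hPa: Δp = 170 hPa = 17000 Pa, q̄ = 0.00218 kg/kg → 0.00218 × 17000 / 9.8 = 3.78 mm
Layer 460–400 hPa: Δp = 60 hPa = 6000 Pa, q̄ = 0.00149 kg/kg → 0.00149 × 6000 / 9.8 = 0.91 mm
PW = 13.96 + 18.54 + 3.78 + 0.91 = 37.19 ≈ 37.2 mm.
Rainfall = ε × PW = 0.32 × 37.2 = 11.9 mm.

PW ≈ 37.2 mm; rainfall ≈ 11.9 mm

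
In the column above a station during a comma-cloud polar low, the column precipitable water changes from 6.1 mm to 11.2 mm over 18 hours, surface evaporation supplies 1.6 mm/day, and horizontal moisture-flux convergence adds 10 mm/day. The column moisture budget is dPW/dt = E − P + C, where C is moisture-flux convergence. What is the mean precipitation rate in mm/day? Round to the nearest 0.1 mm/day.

dPW/dt = (11.2 − 6.1) mm / (18/24 day) = +6.800 mm/day.
P = E + C − dPW/dt = 1.6 + (10) − (+6.800) = 4.8 mm/day.

P ≈ 4.8 mm/day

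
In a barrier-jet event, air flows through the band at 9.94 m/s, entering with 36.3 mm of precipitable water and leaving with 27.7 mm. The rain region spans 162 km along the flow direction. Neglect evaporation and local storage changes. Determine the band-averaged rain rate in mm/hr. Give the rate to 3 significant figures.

Column moisture flux per unit crosswind length is F = V × PW.
Inflow: F_in = 9.94 × 36.3 = 360.822 mm·m/s
Outflow: F_out = 9.94 × 27.7 = 275.338 mm·m/s
Steady-state rate R = (F_in − F_out)/L = (360.822 − 275.338) / 162000 m = 5.277e-04 mm/s.
R = 5.277e-04 × 3600 = 1.90 mm/hr.

R ≈ 1.90 mm/hr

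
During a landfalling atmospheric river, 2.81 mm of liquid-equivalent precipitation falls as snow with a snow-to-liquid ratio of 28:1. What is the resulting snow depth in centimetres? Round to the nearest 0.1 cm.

snow depth ≈ 7.9 cm

Snow depth = liquid × ratio = 2.81 mm × 28 = 78.68 mm = 7.9 cm.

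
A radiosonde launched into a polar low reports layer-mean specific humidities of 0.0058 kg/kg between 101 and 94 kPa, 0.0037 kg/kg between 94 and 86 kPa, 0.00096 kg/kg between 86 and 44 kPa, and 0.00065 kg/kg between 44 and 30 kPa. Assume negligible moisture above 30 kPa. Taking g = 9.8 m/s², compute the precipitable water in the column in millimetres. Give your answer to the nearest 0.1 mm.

PW ≈ 12.2 mm

Precipitable water is the column-integrated vapour mass per unit area: PW = (1/g) Σ q̄ Δp, with q in kg/kg and Δp in Pa (1 kg/m² of water = 1 mm).
Layer 101–94 kPa: Δp = 70 hPa = 7000 Pa, q̄ = 0.0058 kg/kg → 0.0058 × 7000 / 9.8 = 4.14 mm
Layer 94–86 kPa: Δp = 80 hPa = 8000 Pa, q̄ = 0.0037 kg/kg → 0.0037 × 8000 / 9.8 = 3.02 mm
Layer 86–44 kPa: Δp = 420 hPa = 42000 Pa, q̄ = 0.00096 kg/kg → 0.00096 × 42000 / 9.8 = 4.11 mm
Layer 44–30 kPa: Δp = 140 hPa = 14000 Pa, q̄ = 0.00065 kg/kg → 0.00065 × 14000 / 9.8 = 0.93 mm
PW = 4.14 + 3.02 + 4.11 + 0.93 = 12.20 ≈ 12.2 mm.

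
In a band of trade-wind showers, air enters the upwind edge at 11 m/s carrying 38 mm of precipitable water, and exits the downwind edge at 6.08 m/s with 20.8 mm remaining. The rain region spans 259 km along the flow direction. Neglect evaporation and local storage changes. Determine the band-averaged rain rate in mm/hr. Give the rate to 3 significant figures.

R ≈ 4.05 mm/hr

Column moisture flux per unit crosswind length is F = V × PW.
Inflow: F_in = 11 × 38 = 418 mm·m/s
Outflow: F_out = 6.08 × 20.8 = 126.464 mm·m/s
Steady-state rate R = (F_in − F_out)/L = (418 − 126.464) / 259000 m = 1.126e-03 mm/s.
R = 1.126e-03 × 3600 = 4.05 mm/hr.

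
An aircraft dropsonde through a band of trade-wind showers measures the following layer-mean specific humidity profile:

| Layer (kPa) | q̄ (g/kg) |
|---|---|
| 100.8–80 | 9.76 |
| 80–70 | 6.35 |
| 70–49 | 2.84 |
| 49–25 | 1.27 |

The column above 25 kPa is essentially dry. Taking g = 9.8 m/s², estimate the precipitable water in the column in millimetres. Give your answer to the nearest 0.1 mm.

PW ≈ 36.4 mm

Precipitable water is the column-integrated vapour mass per unit area: PW = (1/g) Σ q̄ Δp, with q in kg/kg and Δp in Pa (1 kg/m² of water = 1 mm).
Layer 100.8–80 kPa: Δp = 208 hPa = 20800 Pa, q̄ = 0.00976 kg/kg → 0.00976 × 20800 / 9.8 = 20.72 mm
Layer 80–70 kPa: Δp = 100 hPa = 10000 Pa, q̄ = 0.00635 kg/kg → 0.00635 × 10000 / 9.8 = 6.48 mm
Layer 70–49 kPa: Δp = 210 hPa = 21000 Pa, q̄ = 0.00284 kg/kg → 0.00284 × 21000 / 9.8 = 6.09 mm
Layer 49–25 kPa: Δp = 240 hPa = 24000 Pa, q̄ = 0.00127 kg/kg → 0.00127 × 24000 / 9.8 = 3.11 mm
PW = 20.72 + 6.48 + 6.09 + 3.11 = 36.40 ≈ 36.4 mm.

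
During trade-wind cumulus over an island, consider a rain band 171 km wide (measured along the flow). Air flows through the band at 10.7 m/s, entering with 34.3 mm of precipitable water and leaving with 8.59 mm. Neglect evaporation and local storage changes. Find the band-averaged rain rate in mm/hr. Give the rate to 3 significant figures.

Column moisture flux per unit crosswind length is F = V × PW.
Inflow: F_in = 10.7 × 34.3 = 367.01 mm·m/s
Outflow: F_out = 10.7 × 8.59 = 91.913 mm·m/s
Steady-state rate R = (F_in − F_out)/L = (367.01 − 91.913) / 171000 m = 1.609e-03 mm/s.
R = 1.609e-03 × 3600 = 5.79 mm/hr.

R ≈ 5.79 mm/hr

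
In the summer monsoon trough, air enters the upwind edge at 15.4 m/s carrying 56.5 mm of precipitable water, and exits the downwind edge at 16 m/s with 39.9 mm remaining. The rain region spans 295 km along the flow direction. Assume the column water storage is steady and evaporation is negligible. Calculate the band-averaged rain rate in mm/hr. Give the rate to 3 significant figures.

Column moisture flux per unit crosswind length is F = V × PW.
Inflow: F_in = 15.4 × 56.5 = 870.1 mm·m/s
Outflow: F_out = 16 × 39.9 = 638.4 mm·m/s
Steady-state rate R = (F_in − F_out)/L = (870.1 − 638.4) / 295000 m = 7.854e-04 mm/s.
R = 7.854e-04 × 3600 = 2.83 mm/hr.

R ≈ 2.83 mm/hr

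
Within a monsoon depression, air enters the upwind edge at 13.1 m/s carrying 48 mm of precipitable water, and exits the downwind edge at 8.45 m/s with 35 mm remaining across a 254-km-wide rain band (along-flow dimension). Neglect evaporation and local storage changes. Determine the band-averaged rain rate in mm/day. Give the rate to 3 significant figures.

Column moisture flux per unit crosswind length is F = V × PW.
Inflow: F_in = 13.1 × 48 = 628.8 mm·m/s
Outflow: F_out = 8.45 × 35 = 295.75 mm·m/s
Steady-state rate R = (F_in − F_out)/L = (628.8 − 295.75) / 254000 m = 1.311e-03 mm/s.
R = 1.311e-03 × 3600 × 24 = 113 mm/day.

R ≈ 113 mm/day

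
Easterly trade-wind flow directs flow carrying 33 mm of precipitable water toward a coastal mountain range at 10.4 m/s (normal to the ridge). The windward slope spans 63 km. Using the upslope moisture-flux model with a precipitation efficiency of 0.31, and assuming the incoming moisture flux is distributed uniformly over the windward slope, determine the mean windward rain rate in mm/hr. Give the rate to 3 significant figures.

R ≈ 6.08 mm/hr

Incoming column moisture flux per unit ridge length: F = V × PW = 10.4 × 33 = 343.2 mm·m/s.
Spread over the 63 km slope with efficiency ε = 0.31: R = ε·F/W = 0.31 × 343.2 / 63000 m = 1.689e-03 mm/s.
R = 1.689e-03 × 3600 = 6.08 mm/hr.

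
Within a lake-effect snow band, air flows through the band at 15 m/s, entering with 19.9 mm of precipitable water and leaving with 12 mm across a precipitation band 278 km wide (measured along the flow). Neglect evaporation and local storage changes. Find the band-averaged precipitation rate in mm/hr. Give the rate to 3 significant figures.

R ≈ 1.53 mm/hr

Column moisture flux per unit crosswind length is F = V × PW.
Inflow: F_in = 15 × 19.9 = 298.5 mm·m/s
Outflow: F_out = 15 × 12 = 180 mm·m/s
Steady-state rate R = (F_in − F_out)/L = (298.5 − 180) / 278000 m = 4.263e-04 mm/s.
R = 4.263e-04 × 3600 = 1.53 mm/hr.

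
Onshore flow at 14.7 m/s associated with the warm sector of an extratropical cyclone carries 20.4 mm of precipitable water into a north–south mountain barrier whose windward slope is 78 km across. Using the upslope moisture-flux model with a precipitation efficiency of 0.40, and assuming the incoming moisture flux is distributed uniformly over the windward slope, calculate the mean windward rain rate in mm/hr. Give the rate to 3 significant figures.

Incoming column moisture flux per unit ridge length: F = V × PW = 14.7 × 20.4 = 299.88 mm·m/s.
Spread over the 78 km slope with efficiency ε = 0.40: R = ε·F/W = 0.40 × 299.88 / 78000 m = 1.538e-03 mm/s.
R = 1.538e-03 × 3600 = 5.54 mm/hr.

R ≈ 5.54 mm/hr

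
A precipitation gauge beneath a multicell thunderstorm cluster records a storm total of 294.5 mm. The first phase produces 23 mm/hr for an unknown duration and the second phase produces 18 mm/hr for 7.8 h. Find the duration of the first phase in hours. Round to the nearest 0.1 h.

Known phases: 18 × 7.8 = 140.4 mm.
Remaining depth = 294.5 − 140.4 = 154.1 mm.
Duration = 154.1 / 23 = 6.7 h.

duration ≈ 6.7 h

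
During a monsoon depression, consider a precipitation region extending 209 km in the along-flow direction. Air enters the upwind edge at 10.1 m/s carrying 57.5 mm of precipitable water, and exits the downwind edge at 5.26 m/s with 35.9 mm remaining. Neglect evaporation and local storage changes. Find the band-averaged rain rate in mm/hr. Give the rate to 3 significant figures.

Column moisture flux per unit crosswind length is F = V × PW.
Inflow: F_in = 10.1 × 57.5 = 580.75 mm·m/s
Outflow: F_out = 5.26 × 35.9 = 188.834 mm·m/s
Steady-state rate R = (F_in − F_out)/L = (580.75 − 188.834) / 209000 m = 1.875e-03 mm/s.
R = 1.875e-03 × 3600 = 6.75 mm/hr.

R ≈ 6.75 mm/hr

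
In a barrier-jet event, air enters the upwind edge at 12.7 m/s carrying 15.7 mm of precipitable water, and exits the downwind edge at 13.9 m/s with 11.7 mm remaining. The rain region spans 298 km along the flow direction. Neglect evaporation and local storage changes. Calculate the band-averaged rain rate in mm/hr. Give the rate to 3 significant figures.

Column moisture flux per unit crosswind length is F = V × PW.
Inflow: F_in = 12.7 × 15.7 = 199.39 mm·m/s
Outflow: F_out = 13.9 × 11.7 = 162.63 mm·m/s
Steady-state rate R = (F_in − F_out)/L = (199.39 − 162.63) / 298000 m = 1.234e-04 mm/s.
R = 1.234e-04 × 3600 = 0.444 mm/hr.

R ≈ 0.444 mm/hr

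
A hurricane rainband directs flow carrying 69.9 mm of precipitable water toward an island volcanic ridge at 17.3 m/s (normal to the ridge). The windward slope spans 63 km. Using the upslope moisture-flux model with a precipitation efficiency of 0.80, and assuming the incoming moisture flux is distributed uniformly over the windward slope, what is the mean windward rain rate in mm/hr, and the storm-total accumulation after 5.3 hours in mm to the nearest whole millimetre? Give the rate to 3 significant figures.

Incoming column moisture flux per unit ridge length: F = V × PW = 17.3 × 69.9 = 1209.27 mm·m/s.
Spread over the 63 km slope with efficiency ε = 0.80: R = ε·F/W = 0.80 × 1209.27 / 63000 m = 1.536e-02 mm/s.
R = 1.536e-02 × 3600 = 55.3 mm/hr.
Over 5.3 h: total = 55.3 × 5.3 = 293.09 ≈ 293 mm.

R ≈ 55.3 mm/hr; total ≈ 293 mm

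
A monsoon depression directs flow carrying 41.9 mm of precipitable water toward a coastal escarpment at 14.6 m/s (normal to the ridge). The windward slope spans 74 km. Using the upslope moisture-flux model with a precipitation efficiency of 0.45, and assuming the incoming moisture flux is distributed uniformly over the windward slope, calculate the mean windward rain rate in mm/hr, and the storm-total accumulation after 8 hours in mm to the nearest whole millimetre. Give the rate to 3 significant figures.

R ≈ 13.4 mm/hr; total ≈ 107 mm

Incoming column moisture flux per unit ridge length: F = V × PW = 14.6 × 41.9 = 611.74 mm·m/s.
Spread over the 74 km slope with efficiency ε = 0.45: R = ε·F/W = 0.45 × 611.74 / 74000 m = 3.720e-03 mm/s.
R = 3.720e-03 × 3600 = 13.4 mm/hr.
Over 8 h: total = 13.4 × 8 = 107.2 ≈ 107 mm.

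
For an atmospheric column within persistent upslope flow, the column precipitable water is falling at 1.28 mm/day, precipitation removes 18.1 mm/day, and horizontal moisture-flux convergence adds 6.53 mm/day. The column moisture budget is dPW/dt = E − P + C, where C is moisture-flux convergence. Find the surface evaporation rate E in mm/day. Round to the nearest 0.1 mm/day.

E ≈ 10.3 mm/day

dPW/dt = -1.28 mm/day.
E = dPW/dt + P − C = (-1.28) + 18.1 − (6.53) = 10.3 mm/day.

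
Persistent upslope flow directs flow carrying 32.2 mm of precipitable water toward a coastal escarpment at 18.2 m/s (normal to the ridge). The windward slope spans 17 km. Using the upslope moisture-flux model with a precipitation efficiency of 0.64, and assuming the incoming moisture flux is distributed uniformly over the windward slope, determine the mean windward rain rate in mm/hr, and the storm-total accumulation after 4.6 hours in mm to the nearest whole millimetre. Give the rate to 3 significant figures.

R ≈ 79.4 mm/hr; total ≈ 365 mm

Incoming column moisture flux per unit ridge length: F = V × PW = 18.2 × 32.2 = 586.04 mm·m/s.
Spread over the 17 km slope with efficiency ε = 0.64: R = ε·F/W = 0.64 × 586.04 / 17000 m = 2.206e-02 mm/s.
R = 2.206e-02 × 3600 = 79.4 mm/hr.
Over 4.6 h: total = 79.4 × 4.6 = 365.24 ≈ 365 mm.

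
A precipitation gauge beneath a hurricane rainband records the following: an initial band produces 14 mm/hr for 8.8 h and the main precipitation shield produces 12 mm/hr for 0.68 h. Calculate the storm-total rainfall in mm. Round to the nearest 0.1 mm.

Total = Σ Rᵢ Δtᵢ = 14 × 8.8 + 12 × 0.68
      = 123.2 + 8.16 = 131.4 mm.

total ≈ 131.4 mm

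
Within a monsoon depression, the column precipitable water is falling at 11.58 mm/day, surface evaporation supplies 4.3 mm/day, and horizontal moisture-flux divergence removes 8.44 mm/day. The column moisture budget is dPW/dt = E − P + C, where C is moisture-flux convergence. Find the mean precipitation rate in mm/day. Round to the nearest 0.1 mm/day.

dPW/dt = -11.58 mm/day.
P = E + C − dPW/dt = 4.3 + (-8.44) − (-11.58) = 7.4 mm/day.

P ≈ 7.4 mm/day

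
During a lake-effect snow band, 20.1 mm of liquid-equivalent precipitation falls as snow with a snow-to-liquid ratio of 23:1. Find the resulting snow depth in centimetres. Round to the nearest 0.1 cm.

snow depth ≈ 46.2 cm

Snow depth = liquid × ratio = 20.1 mm × 23 = 462.3 mm = 46.2 cm.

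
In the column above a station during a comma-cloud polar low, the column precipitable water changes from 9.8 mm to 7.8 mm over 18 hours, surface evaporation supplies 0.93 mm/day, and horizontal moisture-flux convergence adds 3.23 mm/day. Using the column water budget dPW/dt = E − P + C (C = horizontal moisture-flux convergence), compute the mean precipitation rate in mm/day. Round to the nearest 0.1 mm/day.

P ≈ 6.8 mm/day

dPW/dt = (7.8 − 9.8) mm / (18/24 day) = -2.667 mm/day.
P = E + C − dPW/dt = 0.93 + (3.23) − (-2.667) = 6.8 mm/day.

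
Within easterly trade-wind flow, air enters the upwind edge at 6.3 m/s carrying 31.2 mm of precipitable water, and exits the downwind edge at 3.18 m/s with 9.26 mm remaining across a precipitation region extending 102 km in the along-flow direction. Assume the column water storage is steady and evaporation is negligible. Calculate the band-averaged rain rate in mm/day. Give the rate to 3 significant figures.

Column moisture flux per unit crosswind length is F = V × PW.
Inflow: F_in = 6.3 × 31.2 = 196.56 mm·m/s
Outflow: F_out = 3.18 × 9.26 = 29.4468 mm·m/s
Steady-state rate R = (F_in − F_out)/L = (196.56 − 29.4468) / 102000 m = 1.638e-03 mm/s.
R = 1.638e-03 × 3600 × 24 = 142 mm/day.

R ≈ 142 mm/day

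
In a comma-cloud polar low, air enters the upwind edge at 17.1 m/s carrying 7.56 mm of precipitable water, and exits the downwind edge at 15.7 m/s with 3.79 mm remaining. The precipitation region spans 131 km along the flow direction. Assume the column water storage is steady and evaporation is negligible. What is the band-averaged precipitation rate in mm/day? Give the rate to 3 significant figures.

Column moisture flux per unit crosswind length is F = V × PW.
Inflow: F_in = 17.1 × 7.56 = 129.276 mm·m/s
Outflow: F_out = 15.7 × 3.79 = 59.503 mm·m/s
Steady-state rate R = (F_in − F_out)/L = (129.276 − 59.503) / 131000 m = 5.326e-04 mm/s.
R = 5.326e-04 × 3600 × 24 = 46.0 mm/day.

R ≈ 46.0 mm/day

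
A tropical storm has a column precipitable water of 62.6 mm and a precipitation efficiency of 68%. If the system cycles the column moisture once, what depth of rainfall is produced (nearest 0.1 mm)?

rainfall ≈ 42.6 mm

Rainfall = ε × PW = 0.68 × 62.6 = 42.6 mm.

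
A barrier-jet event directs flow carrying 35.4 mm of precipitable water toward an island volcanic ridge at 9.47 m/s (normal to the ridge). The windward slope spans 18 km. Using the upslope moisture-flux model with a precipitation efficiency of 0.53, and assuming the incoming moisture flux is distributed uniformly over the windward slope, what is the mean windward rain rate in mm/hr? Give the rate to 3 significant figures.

Incoming column moisture flux per unit ridge length: F = V × PW = 9.47 × 35.4 = 335.238 mm·m/s.
Spread over the 18 km slope with efficiency ε = 0.53: R = ε·F/W = 0.53 × 335.238 / 18000 m = 9.871e-03 mm/s.
R = 9.871e-03 × 3600 = 35.5 mm/hr.

R ≈ 35.5 mm/hr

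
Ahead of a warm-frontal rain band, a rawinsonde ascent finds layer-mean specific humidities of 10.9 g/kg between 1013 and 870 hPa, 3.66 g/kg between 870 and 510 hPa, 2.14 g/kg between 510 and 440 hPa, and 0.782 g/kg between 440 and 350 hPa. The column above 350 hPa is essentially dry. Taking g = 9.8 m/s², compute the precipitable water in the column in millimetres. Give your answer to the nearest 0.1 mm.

PW ≈ 31.6 mm

Precipitable water is the column-integrated vapour mass per unit area: PW = (1/g) Σ q̄ Δp, with q in kg/kg and Δp in Pa (1 kg/m² of water = 1 mm).
Layer 1013–870 hPa: Δp = 143 hPa = 14300 Pa, q̄ = 0.0109 kg/kg → 0.0109 × 14300 / 9.8 = 15.91 mm
Layer 870–510 hPa: Δp = 360 hPa = 36000 Pa, q̄ = 0.00366 kg/kg → 0.00366 × 36000 / 9.8 = 13.44 mm
Layer 510–440 hPa: Δp = 70 hPa = 7000 Pa, q̄ = 0.00214 kg/kg → 0.00214 × 7000 / 9.8 = 1.53 mm
Layer 440–350 hPa: Δp = 90 hPa = 9000 Pa, q̄ = 0.000782 kg/kg → 0.000782 × 9000 / 9.8 = 0.72 mm
PW = 15.91 + 13.44 + 1.53 + 0.72 = 31.60 ≈ 31.6 mm.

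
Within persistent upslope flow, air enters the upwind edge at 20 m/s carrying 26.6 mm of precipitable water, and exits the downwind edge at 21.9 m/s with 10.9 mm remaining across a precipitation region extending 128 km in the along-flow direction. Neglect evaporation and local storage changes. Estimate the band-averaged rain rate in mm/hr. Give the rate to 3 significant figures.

Column moisture flux per unit crosswind length is F = V × PW.
Inflow: F_in = 20 × 26.6 = 532 mm·m/s
Outflow: F_out = 21.9 × 10.9 = 238.71 mm·m/s
Steady-state rate R = (F_in − F_out)/L = (532 − 238.71) / 128000 m = 2.291e-03 mm/s.
R = 2.291e-03 × 3600 = 8.25 mm/hr.

R ≈ 8.25 mm/hr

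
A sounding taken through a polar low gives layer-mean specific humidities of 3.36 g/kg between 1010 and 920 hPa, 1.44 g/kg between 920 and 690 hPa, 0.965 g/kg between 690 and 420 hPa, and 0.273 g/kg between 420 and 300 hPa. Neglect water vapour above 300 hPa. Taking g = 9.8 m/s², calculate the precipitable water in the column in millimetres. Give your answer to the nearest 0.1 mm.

Precipitable water is the column-integrated vapour mass per unit area: PW = (1/g) Σ q̄ Δp, with q in kg/kg and Δp in Pa (1 kg/m² of water = 1 mm).
Layer 1010–920 hPa: Δp = 90 hPa = 9000 Pa, q̄ = 0.00336 kg/kg → 0.00336 × 9000 / 9.8 = 3.09 mm
Layer 920–690 hPa: Δp = 230 hPa = 23000 Pa, q̄ = 0.00144 kg/kg → 0.00144 × 23000 / 9.8 = 3.38 mm
Layer 690–420 hPa: Δp = 270 hPa = 27000 Pa, q̄ = 0.000965 kg/kg → 0.000965 × 27000 / 9.8 = 2.66 mm
Layer 420–300 hPa: Δp = 120 hPa = 12000 Pa, q̄ = 0.000273 kg/kg → 0.000273 × 12000 / 9.8 = 0.33 mm
PW = 3.09 + 3.38 + 2.66 + 0.33 = 9.46 ≈ 9.5 mm.

PW ≈ 9.5 mm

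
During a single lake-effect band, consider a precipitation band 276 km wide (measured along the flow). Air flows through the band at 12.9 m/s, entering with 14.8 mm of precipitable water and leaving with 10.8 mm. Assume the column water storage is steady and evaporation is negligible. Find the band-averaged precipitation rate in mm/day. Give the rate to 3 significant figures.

Column moisture flux per unit crosswind length is F = V × PW.
Inflow: F_in = 12.9 × 14.8 = 190.92 mm·m/s
Outflow: F_out = 12.9 × 10.8 = 139.32 mm·m/s
Steady-state rate R = (F_in − F_out)/L = (190.92 − 139.32) / 276000 m = 1.870e-04 mm/s.
R = 1.870e-04 × 3600 × 24 = 16.2 mm/day.

R ≈ 16.2 mm/day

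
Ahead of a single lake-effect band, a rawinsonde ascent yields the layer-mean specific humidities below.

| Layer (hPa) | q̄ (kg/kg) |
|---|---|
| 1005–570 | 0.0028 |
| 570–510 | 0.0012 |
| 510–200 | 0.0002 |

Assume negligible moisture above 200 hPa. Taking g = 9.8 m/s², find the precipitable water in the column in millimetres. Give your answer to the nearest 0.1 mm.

PW ≈ 13.8 mm

Precipitable water is the column-integrated vapour mass per unit area: PW = (1/g) Σ q̄ Δp, with q in kg/kg and Δp in Pa (1 kg/m² of water = 1 mm).
Layer 1005–570 hPa: Δp = 435 hPa = 43500 Pa, q̄ = 0.0028 kg/kg → 0.0028 × 43500 / 9.8 = 12.43 mm
Layer 570–510 hPa: Δp = 60 hPa = 6000 Pa, q̄ = 0.0012 kg/kg → 0.0012 × 6000 / 9.8 = 0.73 mm
Layer 510–200 hPa: Δp = 310 hPa = 31000 Pa, q̄ = 0.0002 kg/kg → 0.0002 × 31000 / 9.8 = 0.63 mm
PW = 12.43 + 0.73 + 0.63 = 13.79 ≈ 13.8 mm.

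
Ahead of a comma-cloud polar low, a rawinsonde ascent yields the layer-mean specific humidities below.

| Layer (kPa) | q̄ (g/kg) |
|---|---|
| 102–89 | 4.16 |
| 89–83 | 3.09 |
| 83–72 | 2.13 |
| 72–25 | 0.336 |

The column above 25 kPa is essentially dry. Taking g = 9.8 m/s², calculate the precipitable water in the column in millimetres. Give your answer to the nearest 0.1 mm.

PW ≈ 11.4 mm

Precipitable water is the column-integrated vapour mass per unit area: PW = (1/g) Σ q̄ Δp, with q in kg/kg and Δp in Pa (1 kg/m² of water = 1 mm).
Layer 102–89 kPa: Δp = 130 hPa = 13000 Pa, q̄ = 0.00416 kg/kg → 0.00416 × 13000 / 9.8 = 5.52 mm
Layer 89–83 kPa: Δp = 60 hPa = 6000 Pa, q̄ = 0.00309 kg/kg → 0.00309 × 6000 / 9.8 = 1.89 mm
Layer 83–72 kPa: Δp = 110 hPa = 11000 Pa, q̄ = 0.00213 kg/kg → 0.00213 × 11000 / 9.8 = 2.39 mm
Layer 72–25 kPa: Δp = 470 hPa = 47000 Pa, q̄ = 0.000336 kg/kg → 0.000336 × 47000 / 9.8 = 1.61 mm
PW = 5.52 + 1.89 + 2.39 + 1.61 = 11.41 ≈ 11.4 mm.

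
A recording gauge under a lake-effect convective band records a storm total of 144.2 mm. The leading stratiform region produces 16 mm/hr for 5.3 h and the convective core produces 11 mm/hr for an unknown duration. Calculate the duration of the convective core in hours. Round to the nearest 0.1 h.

Known phases: 16 × 5.3 = 84.8 mm.
Remaining depth = 144.2 − 84.8 = 59.4 mm.
Duration = 59.4 / 11 = 5.4 h.

duration ≈ 5.4 h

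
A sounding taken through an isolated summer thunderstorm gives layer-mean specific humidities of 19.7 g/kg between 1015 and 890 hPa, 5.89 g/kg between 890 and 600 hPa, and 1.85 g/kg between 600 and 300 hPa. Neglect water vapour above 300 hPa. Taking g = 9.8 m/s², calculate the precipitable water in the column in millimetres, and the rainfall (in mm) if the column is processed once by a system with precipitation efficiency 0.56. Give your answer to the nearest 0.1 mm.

PW ≈ 48.2 mm; rainfall ≈ 27.0 mm

Precipitable water is the column-integrated vapour mass per unit area: PW = (1/g) Σ q̄ Δp, with q in kg/kg and Δp in Pa (1 kg/m² of water = 1 mm).
Layer 1015–890 hPa: Δp = 125 hPa = 12500 Pa, q̄ = 0.0197 kg/kg → 0.0197 × 12500 / 9.8 = 25.13 mm
Layer 890–600 hPa: Δp = 290 hPa = 29000 Pa, q̄ = 0.00589 kg/kg → 0.00589 × 29000 / 9.8 = 17.43 mm
Layer 600–300 hPa: Δp = 300 hPa = 30000 Pa, q̄ = 0.00185 kg/kg → 0.00185 × 30000 / 9.8 = 5.66 mm
PW = 25.13 + 17.43 + 5.66 = 48.22 ≈ 48.2 mm.
Rainfall = ε × PW = 0.56 × 48.2 = 27.0 mm.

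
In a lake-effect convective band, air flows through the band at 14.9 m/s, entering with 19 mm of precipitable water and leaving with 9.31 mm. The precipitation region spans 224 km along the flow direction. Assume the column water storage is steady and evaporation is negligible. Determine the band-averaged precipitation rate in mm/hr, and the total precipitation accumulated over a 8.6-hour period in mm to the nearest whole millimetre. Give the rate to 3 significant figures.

R ≈ 2.32 mm/hr; total ≈ 20 mm

Column moisture flux per unit crosswind length is F = V × PW.
Inflow: F_in = 14.9 × 19 = 283.1 mm·m/s
Outflow: F_out = 14.9 × 9.31 = 138.719 mm·m/s
Steady-state rate R = (F_in − F_out)/L = (283.1 − 138.719) / 224000 m = 6.446e-04 mm/s.
R = 6.446e-04 × 3600 = 2.32 mm/hr.
Over 8.6 h: total = 2.32 × 8.6 = 19.952 ≈ 20 mm.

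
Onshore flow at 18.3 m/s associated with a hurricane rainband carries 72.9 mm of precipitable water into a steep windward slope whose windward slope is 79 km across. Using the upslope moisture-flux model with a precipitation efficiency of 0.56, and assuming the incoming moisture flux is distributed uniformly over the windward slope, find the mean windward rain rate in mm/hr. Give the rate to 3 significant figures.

R ≈ 34.0 mm/hr

Incoming column moisture flux per unit ridge length: F = V × PW = 18.3 × 72.9 = 1334.07 mm·m/s.
Spread over the 79 km slope with efficiency ε = 0.56: R = ε·F/W = 0.56 × 1334.07 / 79000 m = 9.457e-03 mm/s.
R = 9.457e-03 × 3600 = 34.0 mm/hr.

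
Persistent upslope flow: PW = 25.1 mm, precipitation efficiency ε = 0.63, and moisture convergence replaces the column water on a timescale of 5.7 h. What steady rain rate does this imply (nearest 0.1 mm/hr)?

Each overturning extracts ε × PW = 0.63 × 25.1 = 15.813 mm.
Rate = ε·PW / τ = 15.813 / 5.7 h = 2.8 mm/hr.

R ≈ 2.8 mm/hr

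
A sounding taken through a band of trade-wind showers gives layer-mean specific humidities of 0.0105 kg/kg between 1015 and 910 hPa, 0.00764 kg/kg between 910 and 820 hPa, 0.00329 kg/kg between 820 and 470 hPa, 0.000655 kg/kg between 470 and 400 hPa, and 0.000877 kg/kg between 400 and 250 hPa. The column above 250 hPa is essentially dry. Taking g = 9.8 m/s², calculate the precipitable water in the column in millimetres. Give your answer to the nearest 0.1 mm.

PW ≈ 31.8 mm

Precipitable water is the column-integrated vapour mass per unit area: PW = (1/g) Σ q̄ Δp, with q in kg/kg and Δp in Pa (1 kg/m² of water = 1 mm).
Layer 1015–910 hPa: Δp = 105 hPa = 10500 Pa, q̄ = 0.0105 kg/kg → 0.0105 × 10500 / 9.8 = 11.25 mm
Layer 910–820 hPa: Δp = 90 hPa = 9000 Pa, q̄ = 0.00764 kg/kg → 0.00764 × 9000 / 9.8 = 7.02 mm
Layer 820–470 hPa: Δp = 350 hPa = 35000 Pa, q̄ = 0.00329 kg/kg → 0.00329 × 35000 / 9.8 = 11.75 mm
Layer 470–400 hPa: Δp = 70 hPa = 7000 Pa, q̄ = 0.000655 kg/kg → 0.000655 × 7000 / 9.8 = 0.47 mm
Layer 400–250 hPa: Δp = 150 hPa = 15000 Pa, q̄ = 0.000877 kg/kg → 0.000877 × 15000 / 9.8 = 1.34 mm
PW = 11.25 + 7.02 + 11.75 + 0.47 + 1.34 = 31.83 ≈ 31.8 mm.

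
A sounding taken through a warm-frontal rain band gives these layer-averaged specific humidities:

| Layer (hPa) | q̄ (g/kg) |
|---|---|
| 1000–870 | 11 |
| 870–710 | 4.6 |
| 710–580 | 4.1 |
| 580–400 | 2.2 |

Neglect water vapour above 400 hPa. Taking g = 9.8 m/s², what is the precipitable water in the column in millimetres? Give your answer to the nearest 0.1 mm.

Precipitable water is the column-integrated vapour mass per unit area: PW = (1/g) Σ q̄ Δp, with q in kg/kg and Δp in Pa (1 kg/m² of water = 1 mm).
Layer 1000–870 hPa: Δp = 130 hPa = 13000 Pa, q̄ = 0.011 kg/kg → 0.011 × 13000 / 9.8 = 14.59 mm
Layer 870–710 hPa: Δp = 160 hPa = 16000 Pa, q̄ = 0.0046 kg/kg → 0.0046 × 16000 / 9.8 = 7.51 mm
Layer 710–580 hPa: Δp = 130 hPa = 13000 Pa, q̄ = 0.0041 kg/kg → 0.0041 × 13000 / 9.8 = 5.44 mm
Layer 580–400 hPa: Δp = 180 hPa = 18000 Pa, q̄ = 0.0022 kg/kg → 0.0022 × 18000 / 9.8 = 4.04 mm
PW = 14.59 + 7.51 + 5.44 + 4.04 = 31.58 ≈ 31.6 mm.

PW ≈ 31.6 mm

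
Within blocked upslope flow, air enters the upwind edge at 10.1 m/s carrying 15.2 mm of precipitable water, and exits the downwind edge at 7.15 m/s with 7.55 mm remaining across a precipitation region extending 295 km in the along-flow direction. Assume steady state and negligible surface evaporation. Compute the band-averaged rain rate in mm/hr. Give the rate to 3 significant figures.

Column moisture flux per unit crosswind length is F = V × PW.
Inflow: F_in = 10.1 × 15.2 = 153.52 mm·m/s
Outflow: F_out = 7.15 × 7.55 = 53.9825 mm·m/s
Steady-state rate R = (F_in − F_out)/L = (153.52 − 53.9825) / 295000 m = 3.374e-04 mm/s.
R = 3.374e-04 × 3600 = 1.21 mm/hr.

R ≈ 1.21 mm/hr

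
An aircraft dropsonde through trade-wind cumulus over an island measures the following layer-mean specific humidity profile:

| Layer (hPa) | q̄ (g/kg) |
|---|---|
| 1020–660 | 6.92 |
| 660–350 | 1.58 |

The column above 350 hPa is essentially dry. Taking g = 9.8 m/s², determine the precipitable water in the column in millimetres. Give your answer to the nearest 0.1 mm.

Precipitable water is the column-integrated vapour mass per unit area: PW = (1/g) Σ q̄ Δp, with q in kg/kg and Δp in Pa (1 kg/m² of water = 1 mm).
Layer 1020–660 hPa: Δp = 360 hPa = 36000 Pa, q̄ = 0.00692 kg/kg → 0.00692 × 36000 / 9.8 = 25.42 mm
Layer 660–350 hPa: Δp = 310 hPa = 31000 Pa, q̄ = 0.00158 kg/kg → 0.00158 × 31000 / 9.8 = 5.00 mm
PW = 25.42 + 5.00 = 30.42 ≈ 30.4 mm.

PW ≈ 30.4 mm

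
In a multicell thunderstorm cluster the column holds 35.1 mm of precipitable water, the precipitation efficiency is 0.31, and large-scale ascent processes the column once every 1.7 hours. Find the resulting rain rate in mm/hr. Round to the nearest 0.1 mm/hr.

R ≈ 6.4 mm/hr

Each overturning extracts ε × PW = 0.31 × 35.1 = 10.881 mm.
Rate = ε·PW / τ = 10.881 / 1.7 h = 6.4 mm/hr.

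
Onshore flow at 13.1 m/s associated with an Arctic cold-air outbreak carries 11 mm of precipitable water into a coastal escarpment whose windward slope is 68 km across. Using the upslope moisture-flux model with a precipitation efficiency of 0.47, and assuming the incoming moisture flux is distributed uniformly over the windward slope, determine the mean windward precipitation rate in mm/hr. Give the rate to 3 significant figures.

Incoming column moisture flux per unit ridge length: F = V × PW = 13.1 × 11 = 144.1 mm·m/s.
Spread over the 68 km slope with efficiency ε = 0.47: R = ε·F/W = 0.47 × 144.1 / 68000 m = 9.960e-04 mm/s.
R = 9.960e-04 × 3600 = 3.59 mm/hr.

R ≈ 3.59 mm/hr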